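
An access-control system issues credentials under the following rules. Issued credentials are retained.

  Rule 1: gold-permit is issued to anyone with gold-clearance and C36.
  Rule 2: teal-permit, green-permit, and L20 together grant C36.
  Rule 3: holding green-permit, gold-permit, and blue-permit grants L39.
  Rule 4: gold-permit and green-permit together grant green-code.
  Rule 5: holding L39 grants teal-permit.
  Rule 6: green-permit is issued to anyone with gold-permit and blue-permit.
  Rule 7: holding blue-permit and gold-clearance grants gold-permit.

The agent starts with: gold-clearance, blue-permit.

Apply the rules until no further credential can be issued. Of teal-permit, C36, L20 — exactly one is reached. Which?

Holding blue-permit and gold-clearance grants gold-permit (Rule 7).
Holding gold-permit and blue-permit grants green-permit (Rule 6).
Holding green-permit, gold-permit, and blue-permit grants L39 (Rule 3).
Holding L39 grants teal-permit (Rule 5).
No rule produces L20, and it is not given. C36 would need teal-permit, green-permit, and L20 (Rule 2), but L20 is never granted.

teal-permit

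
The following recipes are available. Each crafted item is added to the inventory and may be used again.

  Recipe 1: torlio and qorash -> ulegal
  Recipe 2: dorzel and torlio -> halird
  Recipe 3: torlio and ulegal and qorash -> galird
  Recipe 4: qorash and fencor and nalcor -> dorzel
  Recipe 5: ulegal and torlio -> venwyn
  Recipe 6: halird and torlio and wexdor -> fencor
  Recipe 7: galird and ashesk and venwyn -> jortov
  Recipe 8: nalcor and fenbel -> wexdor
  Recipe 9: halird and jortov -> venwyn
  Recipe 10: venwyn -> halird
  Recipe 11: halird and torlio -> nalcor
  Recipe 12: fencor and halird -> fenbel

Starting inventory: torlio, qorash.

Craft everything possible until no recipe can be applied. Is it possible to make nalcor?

Yes

torlio and qorash -> ulegal (Recipe 1).
Using Recipe 5, ulegal and torlio make venwyn.
Using Recipe 10, venwyn makes halird.
halird and torlio -> nalcor (Recipe 11).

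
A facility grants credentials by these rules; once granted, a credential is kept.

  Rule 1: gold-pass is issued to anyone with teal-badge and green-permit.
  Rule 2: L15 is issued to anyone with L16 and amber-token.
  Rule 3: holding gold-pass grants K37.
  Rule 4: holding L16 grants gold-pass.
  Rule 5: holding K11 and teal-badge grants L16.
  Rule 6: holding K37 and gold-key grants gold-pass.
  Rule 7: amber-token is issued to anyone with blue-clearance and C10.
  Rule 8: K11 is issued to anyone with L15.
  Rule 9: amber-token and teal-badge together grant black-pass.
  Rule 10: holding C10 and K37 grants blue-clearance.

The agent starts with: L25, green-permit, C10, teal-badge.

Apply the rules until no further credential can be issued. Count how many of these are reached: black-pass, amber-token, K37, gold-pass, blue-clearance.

Holding teal-badge and green-permit grants gold-pass (Rule 1).
Holding gold-pass grants K37 (Rule 3).
Holding C10 and K37 grants blue-clearance (Rule 10).
Holding blue-clearance and C10 grants amber-token (Rule 7).
Holding amber-token and teal-badge grants black-pass (Rule 9).
black-pass: reached.
amber-token: reached.
K37: reached.
gold-pass: reached.
blue-clearance: reached.
All 5 are reached.

5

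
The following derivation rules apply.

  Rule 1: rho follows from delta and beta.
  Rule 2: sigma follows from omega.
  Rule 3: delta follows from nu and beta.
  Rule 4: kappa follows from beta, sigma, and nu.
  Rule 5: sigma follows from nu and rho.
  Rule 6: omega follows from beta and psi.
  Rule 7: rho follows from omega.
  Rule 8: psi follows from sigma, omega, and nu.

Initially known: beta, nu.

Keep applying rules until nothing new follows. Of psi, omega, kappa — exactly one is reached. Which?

kappa

nu and beta hold, so delta follows (Rule 3).
delta and beta hold, so rho follows (Rule 1).
From nu and rho, Rule 5 gives sigma.
From beta, sigma, and nu, Rule 4 gives kappa.
psi would need sigma, omega, and nu (Rule 8), but omega is never established. omega would need beta and psi (Rule 6), but psi is never established.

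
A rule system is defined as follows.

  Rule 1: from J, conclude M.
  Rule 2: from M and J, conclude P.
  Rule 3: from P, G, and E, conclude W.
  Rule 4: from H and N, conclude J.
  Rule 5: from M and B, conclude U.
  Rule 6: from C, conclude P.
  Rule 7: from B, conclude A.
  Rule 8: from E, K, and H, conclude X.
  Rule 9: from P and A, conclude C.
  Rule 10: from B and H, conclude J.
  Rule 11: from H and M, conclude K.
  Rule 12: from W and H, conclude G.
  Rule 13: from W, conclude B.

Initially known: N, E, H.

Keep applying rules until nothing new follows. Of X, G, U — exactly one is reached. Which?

X

From H and N, Rule 4 gives J.
J holds, so M follows (Rule 1).
From H and M, Rule 11 gives K.
E, K, and H hold, so X follows (Rule 8).
G would need W and H (Rule 12), but W is never established. U would need M and B (Rule 5), but B is never established.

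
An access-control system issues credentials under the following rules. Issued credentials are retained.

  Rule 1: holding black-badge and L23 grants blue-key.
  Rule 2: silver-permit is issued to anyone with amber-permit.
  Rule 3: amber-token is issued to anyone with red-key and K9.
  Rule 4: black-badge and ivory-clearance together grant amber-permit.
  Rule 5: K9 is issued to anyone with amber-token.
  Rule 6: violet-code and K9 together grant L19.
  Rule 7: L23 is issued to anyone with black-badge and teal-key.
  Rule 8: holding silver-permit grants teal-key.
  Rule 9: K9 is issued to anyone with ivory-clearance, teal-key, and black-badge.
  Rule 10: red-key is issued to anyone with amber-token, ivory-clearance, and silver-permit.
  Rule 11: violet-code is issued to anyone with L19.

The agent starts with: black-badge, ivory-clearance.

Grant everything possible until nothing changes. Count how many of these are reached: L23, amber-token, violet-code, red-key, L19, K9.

Holding black-badge and ivory-clearance grants amber-permit (Rule 4).
Holding amber-permit grants silver-permit (Rule 2).
Holding silver-permit grants teal-key (Rule 8).
Holding ivory-clearance, teal-key, and black-badge grants K9 (Rule 9).
Holding black-badge and teal-key grants L23 (Rule 7).
L23: reached.
amber-token would need red-key and K9 (Rule 3), but red-key is never granted.
violet-code would need L19 (Rule 11), but L19 is never granted.
red-key would need amber-token, ivory-clearance, and silver-permit (Rule 10), but amber-token is never granted.
L19 would need violet-code and K9 (Rule 6), but violet-code is never granted.
K9: reached.
Reached: L23 and K9 — 2 of the 6.

2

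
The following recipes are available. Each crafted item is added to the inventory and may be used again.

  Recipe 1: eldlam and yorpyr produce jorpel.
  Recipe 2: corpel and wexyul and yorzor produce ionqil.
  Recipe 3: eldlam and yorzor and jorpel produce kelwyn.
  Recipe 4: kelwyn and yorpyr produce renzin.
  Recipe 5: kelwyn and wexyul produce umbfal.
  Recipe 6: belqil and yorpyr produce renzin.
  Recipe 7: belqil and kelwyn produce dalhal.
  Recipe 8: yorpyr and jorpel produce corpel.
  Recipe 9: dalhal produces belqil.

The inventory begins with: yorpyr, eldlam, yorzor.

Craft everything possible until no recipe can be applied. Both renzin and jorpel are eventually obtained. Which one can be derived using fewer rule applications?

jorpel: Using Recipe 1, eldlam and yorpyr make jorpel. [1 rule application]
renzin: Using Recipe 1, eldlam and yorpyr make jorpel. eldlam and yorzor and jorpel → kelwyn (Recipe 3). Using Recipe 4, kelwyn and yorpyr make renzin. [3 rule applications]
jorpel needs fewer.

jorpel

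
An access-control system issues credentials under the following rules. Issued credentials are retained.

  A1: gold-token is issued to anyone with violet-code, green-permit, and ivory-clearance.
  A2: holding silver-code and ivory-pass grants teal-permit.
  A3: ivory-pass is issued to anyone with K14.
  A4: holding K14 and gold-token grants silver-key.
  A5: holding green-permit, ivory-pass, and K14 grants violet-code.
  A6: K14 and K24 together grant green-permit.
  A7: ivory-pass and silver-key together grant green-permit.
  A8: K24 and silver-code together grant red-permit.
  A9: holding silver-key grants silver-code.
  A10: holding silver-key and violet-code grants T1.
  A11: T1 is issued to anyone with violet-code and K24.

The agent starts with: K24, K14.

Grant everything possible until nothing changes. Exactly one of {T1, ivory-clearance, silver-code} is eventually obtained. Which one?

T1

Holding K14 and K24 grants green-permit (A6).
Holding K14 grants ivory-pass (A3).
Holding green-permit, ivory-pass, and K14 grants violet-code (A5).
Holding violet-code and K24 grants T1 (A11).
silver-code would need silver-key (A9), but silver-key is never granted. No rule produces ivory-clearance, and it is not given.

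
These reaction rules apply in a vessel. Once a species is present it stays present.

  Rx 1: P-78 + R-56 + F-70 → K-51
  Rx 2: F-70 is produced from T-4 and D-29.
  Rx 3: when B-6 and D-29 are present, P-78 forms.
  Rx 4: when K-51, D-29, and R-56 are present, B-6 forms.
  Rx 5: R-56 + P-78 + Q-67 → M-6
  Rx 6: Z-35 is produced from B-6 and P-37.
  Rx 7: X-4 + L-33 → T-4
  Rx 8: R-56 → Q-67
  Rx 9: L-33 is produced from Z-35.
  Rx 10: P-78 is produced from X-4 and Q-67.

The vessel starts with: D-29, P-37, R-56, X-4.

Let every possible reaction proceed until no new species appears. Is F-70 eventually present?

No

F-70 would need T-4 and D-29 (Rx 2), but T-4 never forms.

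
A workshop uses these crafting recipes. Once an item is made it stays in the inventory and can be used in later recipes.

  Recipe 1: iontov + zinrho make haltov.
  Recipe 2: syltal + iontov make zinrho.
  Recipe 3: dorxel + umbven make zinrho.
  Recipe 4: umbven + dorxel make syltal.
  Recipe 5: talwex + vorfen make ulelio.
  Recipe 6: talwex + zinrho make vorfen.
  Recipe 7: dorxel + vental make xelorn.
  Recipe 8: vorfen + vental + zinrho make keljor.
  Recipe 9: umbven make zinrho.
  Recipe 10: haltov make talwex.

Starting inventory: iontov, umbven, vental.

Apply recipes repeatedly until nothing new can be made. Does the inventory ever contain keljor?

Yes

Using Recipe 9, umbven makes zinrho.
Using Recipe 1, iontov and zinrho make haltov.
Using Recipe 10, haltov makes talwex.
talwex + zinrho → vorfen (Recipe 6).
Using Recipe 8, vorfen, vental, and zinrho make keljor.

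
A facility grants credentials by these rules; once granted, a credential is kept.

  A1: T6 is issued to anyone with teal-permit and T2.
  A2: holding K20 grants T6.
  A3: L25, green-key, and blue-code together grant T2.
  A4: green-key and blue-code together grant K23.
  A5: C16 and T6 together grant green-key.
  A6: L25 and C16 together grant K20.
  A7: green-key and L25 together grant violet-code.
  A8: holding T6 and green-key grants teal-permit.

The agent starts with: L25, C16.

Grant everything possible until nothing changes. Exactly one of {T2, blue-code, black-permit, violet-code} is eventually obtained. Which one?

violet-code

Holding L25 and C16 grants K20 (A6).
Holding K20 grants T6 (A2).
Holding C16 and T6 grants green-key (A5).
Holding green-key and L25 grants violet-code (A7).
No rule produces blue-code, and it is not given. No rule produces black-permit, and it is not given. T2 would need L25, green-key, and blue-code (A3), but blue-code is never granted.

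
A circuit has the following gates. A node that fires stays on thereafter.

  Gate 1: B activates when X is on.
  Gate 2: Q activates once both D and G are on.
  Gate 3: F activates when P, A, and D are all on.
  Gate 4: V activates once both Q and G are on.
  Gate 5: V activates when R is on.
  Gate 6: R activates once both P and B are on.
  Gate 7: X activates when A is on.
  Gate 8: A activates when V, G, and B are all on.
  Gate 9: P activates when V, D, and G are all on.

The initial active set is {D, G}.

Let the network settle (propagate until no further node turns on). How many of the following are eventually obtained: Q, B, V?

D and G are on, so Q activates (Gate 2).
Gate 4: Q and G on → V on.
Q: reached.
B would need X (Gate 1), but X never turns on.
V: reached.
Reached: Q and V — 2 of the 3.

2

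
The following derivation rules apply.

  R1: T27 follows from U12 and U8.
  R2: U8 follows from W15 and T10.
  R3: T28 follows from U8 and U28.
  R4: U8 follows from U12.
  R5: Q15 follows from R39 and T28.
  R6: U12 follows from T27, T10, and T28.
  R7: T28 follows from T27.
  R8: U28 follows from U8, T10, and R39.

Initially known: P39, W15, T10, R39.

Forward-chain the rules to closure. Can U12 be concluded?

No

U12 would need T27, T10, and T28 (R6), but T27 is never established.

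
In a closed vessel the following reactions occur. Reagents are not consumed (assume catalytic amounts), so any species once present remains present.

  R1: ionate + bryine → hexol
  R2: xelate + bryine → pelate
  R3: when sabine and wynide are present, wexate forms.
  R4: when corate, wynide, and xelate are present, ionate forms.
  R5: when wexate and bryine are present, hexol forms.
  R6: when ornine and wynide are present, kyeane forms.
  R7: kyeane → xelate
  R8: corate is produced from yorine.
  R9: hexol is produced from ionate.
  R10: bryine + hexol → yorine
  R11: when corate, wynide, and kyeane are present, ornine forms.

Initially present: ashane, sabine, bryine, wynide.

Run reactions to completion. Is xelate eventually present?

xelate would need kyeane (R7), but kyeane never forms.

No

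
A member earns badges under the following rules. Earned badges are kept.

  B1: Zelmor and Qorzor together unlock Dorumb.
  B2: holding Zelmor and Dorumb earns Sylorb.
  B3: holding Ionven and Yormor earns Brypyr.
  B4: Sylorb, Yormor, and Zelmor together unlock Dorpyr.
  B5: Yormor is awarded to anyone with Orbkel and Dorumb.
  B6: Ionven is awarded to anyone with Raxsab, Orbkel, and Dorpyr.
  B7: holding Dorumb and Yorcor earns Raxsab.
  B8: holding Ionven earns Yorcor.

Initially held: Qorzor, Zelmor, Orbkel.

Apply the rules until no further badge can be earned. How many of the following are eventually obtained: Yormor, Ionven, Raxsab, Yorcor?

1

With Zelmor and Qorzor, Dorumb is earned (B1).
With Orbkel and Dorumb, Yormor is earned (B5).
Yormor: reached.
Ionven would need Raxsab, Orbkel, and Dorpyr (B6), but Raxsab is never earned.
Raxsab would need Dorumb and Yorcor (B7), but Yorcor is never earned.
Yorcor would need Ionven (B8), but Ionven is never earned.
Reached: Yormor — 1 of the 4.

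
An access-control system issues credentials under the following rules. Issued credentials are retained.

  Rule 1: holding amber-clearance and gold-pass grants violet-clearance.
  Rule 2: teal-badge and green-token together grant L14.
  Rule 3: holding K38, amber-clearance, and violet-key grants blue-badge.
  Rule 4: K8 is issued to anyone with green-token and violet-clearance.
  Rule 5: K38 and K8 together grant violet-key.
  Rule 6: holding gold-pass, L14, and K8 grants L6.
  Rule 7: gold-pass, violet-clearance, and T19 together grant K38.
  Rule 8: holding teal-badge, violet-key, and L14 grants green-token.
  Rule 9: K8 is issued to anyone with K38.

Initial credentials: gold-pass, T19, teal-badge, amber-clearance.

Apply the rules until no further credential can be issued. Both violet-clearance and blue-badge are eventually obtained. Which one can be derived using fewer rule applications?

violet-clearance: Holding amber-clearance and gold-pass grants violet-clearance (Rule 1). [1 rule application]
blue-badge: Holding amber-clearance and gold-pass grants violet-clearance (Rule 1). Holding gold-pass, violet-clearance, and T19 grants K38 (Rule 7). Holding K38 grants K8 (Rule 9). Holding K38 and K8 grants violet-key (Rule 5). Holding K38, amber-clearance, and violet-key grants blue-badge (Rule 3). [5 rule applications]
violet-clearance needs fewer.

violet-clearance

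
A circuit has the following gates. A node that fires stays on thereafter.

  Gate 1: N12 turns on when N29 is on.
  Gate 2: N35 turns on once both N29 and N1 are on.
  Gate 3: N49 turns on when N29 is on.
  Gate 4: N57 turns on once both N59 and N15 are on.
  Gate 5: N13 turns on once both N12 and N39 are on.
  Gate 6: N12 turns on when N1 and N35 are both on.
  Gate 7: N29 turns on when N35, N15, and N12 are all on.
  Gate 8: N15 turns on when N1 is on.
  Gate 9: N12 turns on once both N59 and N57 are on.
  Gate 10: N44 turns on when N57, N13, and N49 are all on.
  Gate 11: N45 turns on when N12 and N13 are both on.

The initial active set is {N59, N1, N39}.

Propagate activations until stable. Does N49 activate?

No

N49 would need N29 (Gate 3), but N29 never turns on.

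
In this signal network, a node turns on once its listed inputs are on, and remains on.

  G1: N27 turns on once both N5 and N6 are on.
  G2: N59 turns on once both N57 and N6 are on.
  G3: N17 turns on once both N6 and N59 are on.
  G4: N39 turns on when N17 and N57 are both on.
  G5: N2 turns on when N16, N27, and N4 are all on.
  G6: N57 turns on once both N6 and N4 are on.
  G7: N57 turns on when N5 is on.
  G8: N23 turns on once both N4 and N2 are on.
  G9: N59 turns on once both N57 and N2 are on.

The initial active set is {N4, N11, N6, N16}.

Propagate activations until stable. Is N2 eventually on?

No

N2 would need N16, N27, and N4 (G5), but N27 never turns on.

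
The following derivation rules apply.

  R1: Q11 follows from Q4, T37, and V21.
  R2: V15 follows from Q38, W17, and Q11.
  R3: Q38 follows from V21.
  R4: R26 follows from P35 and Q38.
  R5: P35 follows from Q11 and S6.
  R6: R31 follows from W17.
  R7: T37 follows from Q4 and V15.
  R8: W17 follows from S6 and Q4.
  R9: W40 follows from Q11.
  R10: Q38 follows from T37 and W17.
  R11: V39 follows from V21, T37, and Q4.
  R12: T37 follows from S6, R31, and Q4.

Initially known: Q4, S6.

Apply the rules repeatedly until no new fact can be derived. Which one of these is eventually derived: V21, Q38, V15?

S6 and Q4 hold, so W17 follows (R8).
W17 holds, so R31 follows (R6).
From S6, R31, and Q4, R12 gives T37.
T37 and W17 hold, so Q38 follows (R10).
No rule produces V21, and it is not given. V15 would need Q38, W17, and Q11 (R2), but Q11 is never established.

Q38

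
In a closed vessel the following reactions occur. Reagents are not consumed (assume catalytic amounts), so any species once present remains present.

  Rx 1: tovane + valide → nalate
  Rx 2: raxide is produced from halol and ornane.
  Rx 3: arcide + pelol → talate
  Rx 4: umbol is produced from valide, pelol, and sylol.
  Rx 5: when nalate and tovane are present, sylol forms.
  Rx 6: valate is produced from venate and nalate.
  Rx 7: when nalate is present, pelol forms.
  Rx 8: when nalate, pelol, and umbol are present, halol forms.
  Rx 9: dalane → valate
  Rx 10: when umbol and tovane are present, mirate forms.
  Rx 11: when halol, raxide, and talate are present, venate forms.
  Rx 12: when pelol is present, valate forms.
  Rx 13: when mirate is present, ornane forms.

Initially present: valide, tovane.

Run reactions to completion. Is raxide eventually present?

Yes

tovane and valide present → nalate forms (Rx 1).
nalate and tovane present → sylol forms (Rx 5).
nalate present → pelol forms (Rx 7).
valide, pelol, and sylol present → umbol forms (Rx 4).
nalate, pelol, and umbol present → halol forms (Rx 8).
umbol and tovane present → mirate forms (Rx 10).
mirate present → ornane forms (Rx 13).
halol and ornane present → raxide forms (Rx 2).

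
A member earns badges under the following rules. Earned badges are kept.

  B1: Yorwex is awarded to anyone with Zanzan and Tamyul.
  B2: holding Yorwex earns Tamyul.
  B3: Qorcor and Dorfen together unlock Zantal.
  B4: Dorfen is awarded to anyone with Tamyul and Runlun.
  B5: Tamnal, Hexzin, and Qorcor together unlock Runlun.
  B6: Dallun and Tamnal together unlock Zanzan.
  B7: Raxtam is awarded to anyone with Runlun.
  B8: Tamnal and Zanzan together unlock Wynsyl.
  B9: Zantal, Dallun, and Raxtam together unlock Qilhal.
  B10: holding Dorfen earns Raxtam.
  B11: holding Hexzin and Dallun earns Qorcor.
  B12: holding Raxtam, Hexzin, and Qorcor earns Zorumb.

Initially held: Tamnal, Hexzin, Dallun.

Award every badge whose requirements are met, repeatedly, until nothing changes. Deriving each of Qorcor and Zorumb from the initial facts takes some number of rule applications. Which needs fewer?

Qorcor

Qorcor: With Hexzin and Dallun, Qorcor is earned (B11). [1 rule application]
Zorumb: With Hexzin and Dallun, Qorcor is earned (B11). With Tamnal, Hexzin, and Qorcor, Runlun is earned (B5). With Runlun, Raxtam is earned (B7). With Raxtam, Hexzin, and Qorcor, Zorumb is earned (B12). [4 rule applications]
Qorcor needs fewer.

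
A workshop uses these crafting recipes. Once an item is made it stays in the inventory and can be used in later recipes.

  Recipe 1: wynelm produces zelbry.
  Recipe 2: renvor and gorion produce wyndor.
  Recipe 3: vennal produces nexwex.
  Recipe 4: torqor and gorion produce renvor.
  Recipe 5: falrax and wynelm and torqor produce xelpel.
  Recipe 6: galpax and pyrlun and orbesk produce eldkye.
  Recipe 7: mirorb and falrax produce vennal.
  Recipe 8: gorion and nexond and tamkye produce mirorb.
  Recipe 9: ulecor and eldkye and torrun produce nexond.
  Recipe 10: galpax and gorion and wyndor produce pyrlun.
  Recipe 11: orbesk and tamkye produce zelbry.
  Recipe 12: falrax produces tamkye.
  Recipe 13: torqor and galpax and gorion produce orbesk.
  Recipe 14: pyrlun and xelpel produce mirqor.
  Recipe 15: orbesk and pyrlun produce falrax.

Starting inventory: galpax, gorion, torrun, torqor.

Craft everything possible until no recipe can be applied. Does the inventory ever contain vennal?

vennal would need mirorb and falrax (Recipe 7), but mirorb is never obtained.

No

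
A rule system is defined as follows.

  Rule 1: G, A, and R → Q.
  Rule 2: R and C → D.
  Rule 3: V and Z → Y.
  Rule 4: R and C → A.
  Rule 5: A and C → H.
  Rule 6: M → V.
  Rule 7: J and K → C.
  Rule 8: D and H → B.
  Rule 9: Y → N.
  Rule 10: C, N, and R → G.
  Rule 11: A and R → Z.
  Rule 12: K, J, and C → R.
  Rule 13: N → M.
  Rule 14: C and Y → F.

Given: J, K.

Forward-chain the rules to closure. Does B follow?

From J and K, Rule 7 gives C.
From K, J, and C, Rule 12 gives R.
From R and C, Rule 2 gives D.
From R and C, Rule 4 gives A.
From A and C, Rule 5 gives H.
From D and H, Rule 8 gives B.

Yes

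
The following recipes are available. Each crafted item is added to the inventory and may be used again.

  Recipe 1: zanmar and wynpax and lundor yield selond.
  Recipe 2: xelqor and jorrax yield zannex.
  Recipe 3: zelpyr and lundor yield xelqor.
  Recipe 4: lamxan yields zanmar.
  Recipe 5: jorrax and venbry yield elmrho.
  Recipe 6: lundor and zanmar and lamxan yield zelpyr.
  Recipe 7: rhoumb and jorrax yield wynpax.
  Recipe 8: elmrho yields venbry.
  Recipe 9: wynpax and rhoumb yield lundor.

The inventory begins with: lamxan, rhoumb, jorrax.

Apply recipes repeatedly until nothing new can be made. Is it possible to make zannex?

lamxan → zanmar (Recipe 4).
Using Recipe 7, rhoumb and jorrax make wynpax.
wynpax and rhoumb → lundor (Recipe 9).
lundor and zanmar and lamxan → zelpyr (Recipe 6).
Using Recipe 3, zelpyr and lundor make xelqor.
Using Recipe 2, xelqor and jorrax make zannex.

Yes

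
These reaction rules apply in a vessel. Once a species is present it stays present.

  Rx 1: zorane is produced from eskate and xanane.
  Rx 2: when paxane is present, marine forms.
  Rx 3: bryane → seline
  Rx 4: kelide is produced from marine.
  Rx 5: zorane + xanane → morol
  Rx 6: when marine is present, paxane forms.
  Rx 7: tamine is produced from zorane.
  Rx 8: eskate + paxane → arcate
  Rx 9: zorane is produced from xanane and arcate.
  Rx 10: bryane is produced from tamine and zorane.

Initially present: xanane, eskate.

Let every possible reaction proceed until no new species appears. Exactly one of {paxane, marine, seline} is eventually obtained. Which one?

seline

eskate and xanane present → zorane forms (Rx 1).
zorane present → tamine forms (Rx 7).
tamine and zorane present → bryane forms (Rx 10).
bryane present → seline forms (Rx 3).
marine would need paxane (Rx 2), but paxane never forms. paxane would need marine (Rx 6), but marine never forms.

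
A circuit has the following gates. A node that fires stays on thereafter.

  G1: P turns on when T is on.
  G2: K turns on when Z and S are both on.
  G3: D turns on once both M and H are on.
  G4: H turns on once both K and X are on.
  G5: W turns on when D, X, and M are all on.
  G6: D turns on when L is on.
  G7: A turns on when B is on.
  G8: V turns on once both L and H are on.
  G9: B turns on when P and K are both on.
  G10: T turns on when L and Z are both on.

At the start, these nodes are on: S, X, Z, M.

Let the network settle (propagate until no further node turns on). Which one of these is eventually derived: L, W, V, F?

W

Z and S are on, so K turns on (G2).
K and X are on, so H turns on (G4).
G3: M and H on → D on.
G5: D, X, and M on → W on.
No rule produces L, and it is not given. V would need L and H (G8), but L never turns on. No rule produces F, and it is not given.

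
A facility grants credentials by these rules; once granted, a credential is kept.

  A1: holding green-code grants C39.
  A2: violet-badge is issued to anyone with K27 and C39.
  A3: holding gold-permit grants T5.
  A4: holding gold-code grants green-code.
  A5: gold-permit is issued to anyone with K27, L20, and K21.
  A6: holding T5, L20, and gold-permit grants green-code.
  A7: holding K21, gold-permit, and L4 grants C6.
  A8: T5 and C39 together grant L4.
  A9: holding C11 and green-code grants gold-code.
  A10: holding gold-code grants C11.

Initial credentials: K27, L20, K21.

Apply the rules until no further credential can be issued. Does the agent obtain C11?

No

C11 would need gold-code (A10), but gold-code is never granted.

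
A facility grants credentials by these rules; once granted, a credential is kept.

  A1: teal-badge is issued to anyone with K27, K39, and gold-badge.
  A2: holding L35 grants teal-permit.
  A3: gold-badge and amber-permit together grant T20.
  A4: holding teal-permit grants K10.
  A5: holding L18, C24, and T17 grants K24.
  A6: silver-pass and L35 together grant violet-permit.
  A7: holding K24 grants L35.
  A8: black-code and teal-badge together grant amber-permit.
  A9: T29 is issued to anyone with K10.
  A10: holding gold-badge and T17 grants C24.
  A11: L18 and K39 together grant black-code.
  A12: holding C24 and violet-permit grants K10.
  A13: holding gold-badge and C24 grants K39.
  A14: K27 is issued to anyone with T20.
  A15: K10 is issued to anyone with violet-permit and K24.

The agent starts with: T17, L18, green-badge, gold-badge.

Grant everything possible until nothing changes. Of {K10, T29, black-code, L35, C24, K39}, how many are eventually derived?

6

Holding gold-badge and T17 grants C24 (A10).
Holding L18, C24, and T17 grants K24 (A5).
Holding gold-badge and C24 grants K39 (A13).
Holding K24 grants L35 (A7).
Holding L18 and K39 grants black-code (A11).
Holding L35 grants teal-permit (A2).
Holding teal-permit grants K10 (A4).
Holding K10 grants T29 (A9).
K10: reached.
T29: reached.
black-code: reached.
L35: reached.
C24: reached.
K39: reached.
All 6 are reached.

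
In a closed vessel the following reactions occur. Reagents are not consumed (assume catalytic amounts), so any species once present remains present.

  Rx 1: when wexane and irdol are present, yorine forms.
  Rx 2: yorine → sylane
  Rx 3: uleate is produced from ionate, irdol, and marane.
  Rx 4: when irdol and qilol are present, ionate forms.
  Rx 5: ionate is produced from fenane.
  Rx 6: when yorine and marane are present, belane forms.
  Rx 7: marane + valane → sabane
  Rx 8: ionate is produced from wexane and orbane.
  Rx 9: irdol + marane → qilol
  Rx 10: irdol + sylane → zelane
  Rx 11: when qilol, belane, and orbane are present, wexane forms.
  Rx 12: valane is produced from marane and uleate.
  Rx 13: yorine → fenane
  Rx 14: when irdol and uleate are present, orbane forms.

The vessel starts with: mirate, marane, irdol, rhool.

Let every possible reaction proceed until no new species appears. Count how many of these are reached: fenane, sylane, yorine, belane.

0

fenane would need yorine (Rx 13), but yorine never forms.
sylane would need yorine (Rx 2), but yorine never forms.
yorine would need wexane and irdol (Rx 1), but wexane never forms.
belane would need yorine and marane (Rx 6), but yorine never forms.
None of the 4 are reached.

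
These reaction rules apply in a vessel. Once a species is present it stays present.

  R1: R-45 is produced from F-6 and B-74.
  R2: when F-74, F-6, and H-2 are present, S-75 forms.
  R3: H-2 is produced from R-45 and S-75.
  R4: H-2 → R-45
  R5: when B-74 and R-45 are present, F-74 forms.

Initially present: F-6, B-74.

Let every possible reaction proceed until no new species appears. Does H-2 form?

No

H-2 would need R-45 and S-75 (R3), but S-75 never forms.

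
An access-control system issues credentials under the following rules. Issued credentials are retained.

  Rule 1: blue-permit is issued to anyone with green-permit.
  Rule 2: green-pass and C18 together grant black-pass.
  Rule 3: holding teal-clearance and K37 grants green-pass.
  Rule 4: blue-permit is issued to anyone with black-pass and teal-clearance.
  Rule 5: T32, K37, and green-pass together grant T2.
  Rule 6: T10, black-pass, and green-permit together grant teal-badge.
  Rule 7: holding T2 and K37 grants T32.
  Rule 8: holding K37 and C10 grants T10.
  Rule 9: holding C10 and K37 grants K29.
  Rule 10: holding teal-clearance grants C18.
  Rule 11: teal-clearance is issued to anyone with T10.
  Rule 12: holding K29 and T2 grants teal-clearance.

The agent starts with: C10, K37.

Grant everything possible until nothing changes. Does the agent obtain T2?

No

T2 would need T32, K37, and green-pass (Rule 5), but T32 is never granted.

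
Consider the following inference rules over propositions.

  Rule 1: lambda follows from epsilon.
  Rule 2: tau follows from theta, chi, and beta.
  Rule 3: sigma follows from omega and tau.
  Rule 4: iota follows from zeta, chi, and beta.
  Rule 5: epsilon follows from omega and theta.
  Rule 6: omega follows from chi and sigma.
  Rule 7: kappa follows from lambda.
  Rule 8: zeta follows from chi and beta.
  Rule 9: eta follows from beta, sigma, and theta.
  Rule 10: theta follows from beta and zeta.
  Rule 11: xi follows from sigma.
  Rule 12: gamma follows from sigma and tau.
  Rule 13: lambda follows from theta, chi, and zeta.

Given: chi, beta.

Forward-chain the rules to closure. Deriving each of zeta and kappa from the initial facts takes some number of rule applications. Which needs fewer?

zeta

zeta: chi and beta hold, so zeta follows (Rule 8). [1 rule application]
kappa: From chi and beta, Rule 8 gives zeta. From beta and zeta, Rule 10 gives theta. theta, chi, and zeta hold, so lambda follows (Rule 13). From lambda, Rule 7 gives kappa. [4 rule applications]
zeta needs fewer.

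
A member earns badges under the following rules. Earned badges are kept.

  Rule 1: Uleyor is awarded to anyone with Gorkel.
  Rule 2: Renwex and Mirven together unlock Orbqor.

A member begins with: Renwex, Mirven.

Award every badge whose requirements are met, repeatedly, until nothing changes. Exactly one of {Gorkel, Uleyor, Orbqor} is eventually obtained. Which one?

Orbqor

With Renwex and Mirven, Orbqor is earned (Rule 2).
No rule produces Gorkel, and it is not given. Uleyor would need Gorkel (Rule 1), but Gorkel is never earned.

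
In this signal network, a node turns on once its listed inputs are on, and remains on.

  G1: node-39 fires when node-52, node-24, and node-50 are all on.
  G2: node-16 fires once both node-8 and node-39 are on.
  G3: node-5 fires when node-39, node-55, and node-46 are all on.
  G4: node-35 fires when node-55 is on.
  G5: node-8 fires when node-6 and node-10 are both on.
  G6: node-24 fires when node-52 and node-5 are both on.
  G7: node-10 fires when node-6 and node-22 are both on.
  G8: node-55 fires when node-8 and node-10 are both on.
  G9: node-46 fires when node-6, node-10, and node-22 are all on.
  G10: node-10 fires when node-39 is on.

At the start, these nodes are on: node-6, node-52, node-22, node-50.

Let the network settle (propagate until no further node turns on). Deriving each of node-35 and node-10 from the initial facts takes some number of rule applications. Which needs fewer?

node-10

node-10: node-6 and node-22 are on, so node-10 fires (G7). [1 rule application]
node-35: G7: node-6 and node-22 on → node-10 on. node-6 and node-10 are on, so node-8 fires (G5). G8: node-8 and node-10 on → node-55 on. node-55 is on, so node-35 fires (G4). [4 rule applications]
node-10 needs fewer.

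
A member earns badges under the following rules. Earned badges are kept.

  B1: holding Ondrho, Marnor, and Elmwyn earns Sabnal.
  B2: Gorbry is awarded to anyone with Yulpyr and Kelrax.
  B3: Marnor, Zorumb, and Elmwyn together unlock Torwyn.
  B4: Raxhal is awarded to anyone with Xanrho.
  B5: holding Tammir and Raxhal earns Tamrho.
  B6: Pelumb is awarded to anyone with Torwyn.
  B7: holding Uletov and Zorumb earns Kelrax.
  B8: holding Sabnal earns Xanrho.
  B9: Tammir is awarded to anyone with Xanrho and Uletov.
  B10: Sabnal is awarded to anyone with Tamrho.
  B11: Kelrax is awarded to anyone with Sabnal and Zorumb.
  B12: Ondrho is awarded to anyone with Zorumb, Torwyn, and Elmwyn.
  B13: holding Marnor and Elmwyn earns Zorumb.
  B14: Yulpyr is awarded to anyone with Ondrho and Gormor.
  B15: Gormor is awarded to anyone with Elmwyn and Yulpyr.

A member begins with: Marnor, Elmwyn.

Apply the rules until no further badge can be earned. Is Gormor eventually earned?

No

Gormor would need Elmwyn and Yulpyr (B15), but Yulpyr is never earned.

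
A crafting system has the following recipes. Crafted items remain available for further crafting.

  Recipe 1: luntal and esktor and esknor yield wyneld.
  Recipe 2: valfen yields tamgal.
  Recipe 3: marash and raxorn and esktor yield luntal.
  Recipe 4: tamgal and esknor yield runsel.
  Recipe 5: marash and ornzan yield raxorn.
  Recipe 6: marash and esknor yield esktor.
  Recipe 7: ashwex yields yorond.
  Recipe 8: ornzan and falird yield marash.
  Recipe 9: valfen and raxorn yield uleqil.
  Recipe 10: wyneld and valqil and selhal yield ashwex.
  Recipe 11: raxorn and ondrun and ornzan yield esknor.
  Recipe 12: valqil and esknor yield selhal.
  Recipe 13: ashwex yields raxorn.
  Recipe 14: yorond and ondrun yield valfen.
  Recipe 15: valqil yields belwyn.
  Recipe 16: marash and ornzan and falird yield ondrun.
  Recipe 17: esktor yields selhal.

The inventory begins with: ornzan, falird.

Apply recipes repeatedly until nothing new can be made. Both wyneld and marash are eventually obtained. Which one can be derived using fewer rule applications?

marash: ornzan and falird → marash (Recipe 8). [1 rule application]
wyneld: ornzan and falird → marash (Recipe 8). marash and ornzan → raxorn (Recipe 5). Using Recipe 16, marash, ornzan, and falird make ondrun. Using Recipe 11, raxorn, ondrun, and ornzan make esknor. marash and esknor → esktor (Recipe 6). Using Recipe 3, marash, raxorn, and esktor make luntal. luntal and esktor and esknor → wyneld (Recipe 1). [7 rule applications]
marash needs fewer.

marash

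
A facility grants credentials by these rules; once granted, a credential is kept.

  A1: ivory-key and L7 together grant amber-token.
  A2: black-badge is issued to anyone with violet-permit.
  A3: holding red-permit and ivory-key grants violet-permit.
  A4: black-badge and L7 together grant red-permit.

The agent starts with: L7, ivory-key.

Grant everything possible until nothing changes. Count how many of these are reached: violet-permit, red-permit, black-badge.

violet-permit would need red-permit and ivory-key (A3), but red-permit is never granted.
red-permit would need black-badge and L7 (A4), but black-badge is never granted.
black-badge would need violet-permit (A2), but violet-permit is never granted.
None of the 3 are reached.

0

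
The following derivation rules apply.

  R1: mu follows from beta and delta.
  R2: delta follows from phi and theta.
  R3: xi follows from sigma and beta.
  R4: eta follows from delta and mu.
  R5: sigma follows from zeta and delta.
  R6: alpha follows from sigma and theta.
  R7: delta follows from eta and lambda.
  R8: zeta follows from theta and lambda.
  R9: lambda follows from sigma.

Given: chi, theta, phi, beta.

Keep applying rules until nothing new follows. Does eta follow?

phi and theta hold, so delta follows (R2).
beta and delta hold, so mu follows (R1).
delta and mu hold, so eta follows (R4).

Yes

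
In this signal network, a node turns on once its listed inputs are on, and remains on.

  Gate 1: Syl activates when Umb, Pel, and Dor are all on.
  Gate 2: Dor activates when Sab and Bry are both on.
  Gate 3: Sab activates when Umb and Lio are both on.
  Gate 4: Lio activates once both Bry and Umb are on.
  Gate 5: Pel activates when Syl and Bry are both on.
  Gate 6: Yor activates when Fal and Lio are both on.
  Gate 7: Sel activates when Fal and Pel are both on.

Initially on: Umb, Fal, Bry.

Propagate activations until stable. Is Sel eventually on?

Sel would need Fal and Pel (Gate 7), but Pel never turns on.

No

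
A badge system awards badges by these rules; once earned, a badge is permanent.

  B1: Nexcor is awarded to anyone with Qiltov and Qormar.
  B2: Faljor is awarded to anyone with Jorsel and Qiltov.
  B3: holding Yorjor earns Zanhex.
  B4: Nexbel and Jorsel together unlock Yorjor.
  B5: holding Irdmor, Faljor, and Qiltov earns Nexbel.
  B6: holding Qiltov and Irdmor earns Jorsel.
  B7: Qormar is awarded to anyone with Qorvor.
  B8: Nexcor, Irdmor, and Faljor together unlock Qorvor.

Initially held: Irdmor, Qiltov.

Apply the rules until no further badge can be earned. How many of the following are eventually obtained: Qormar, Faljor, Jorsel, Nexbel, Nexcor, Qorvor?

3

With Qiltov and Irdmor, Jorsel is earned (B6).
With Jorsel and Qiltov, Faljor is earned (B2).
With Irdmor, Faljor, and Qiltov, Nexbel is earned (B5).
Qormar would need Qorvor (B7), but Qorvor is never earned.
Faljor: reached.
Jorsel: reached.
Nexbel: reached.
Nexcor would need Qiltov and Qormar (B1), but Qormar is never earned.
Qorvor would need Nexcor, Irdmor, and Faljor (B8), but Nexcor is never earned.
Reached: Faljor, Jorsel, and Nexbel — 3 of the 6.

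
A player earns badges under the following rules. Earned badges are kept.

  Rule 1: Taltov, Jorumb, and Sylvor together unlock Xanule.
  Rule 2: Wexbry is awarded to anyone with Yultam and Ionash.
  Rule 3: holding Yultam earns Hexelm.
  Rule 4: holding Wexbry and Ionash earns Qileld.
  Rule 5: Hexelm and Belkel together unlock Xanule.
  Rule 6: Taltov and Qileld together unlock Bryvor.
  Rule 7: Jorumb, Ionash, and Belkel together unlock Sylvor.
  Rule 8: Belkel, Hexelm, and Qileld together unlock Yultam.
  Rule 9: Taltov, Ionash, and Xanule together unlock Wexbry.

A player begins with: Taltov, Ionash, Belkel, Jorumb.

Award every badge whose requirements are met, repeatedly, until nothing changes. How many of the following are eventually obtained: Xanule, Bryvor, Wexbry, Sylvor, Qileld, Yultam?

5

With Jorumb, Ionash, and Belkel, Sylvor is earned (Rule 7).
With Taltov, Jorumb, and Sylvor, Xanule is earned (Rule 1).
With Taltov, Ionash, and Xanule, Wexbry is earned (Rule 9).
With Wexbry and Ionash, Qileld is earned (Rule 4).
With Taltov and Qileld, Bryvor is earned (Rule 6).
Xanule: reached.
Bryvor: reached.
Wexbry: reached.
Sylvor: reached.
Qileld: reached.
Yultam would need Belkel, Hexelm, and Qileld (Rule 8), but Hexelm is never earned.
Reached: Xanule, Bryvor, Wexbry, Sylvor, and Qileld — 5 of the 6.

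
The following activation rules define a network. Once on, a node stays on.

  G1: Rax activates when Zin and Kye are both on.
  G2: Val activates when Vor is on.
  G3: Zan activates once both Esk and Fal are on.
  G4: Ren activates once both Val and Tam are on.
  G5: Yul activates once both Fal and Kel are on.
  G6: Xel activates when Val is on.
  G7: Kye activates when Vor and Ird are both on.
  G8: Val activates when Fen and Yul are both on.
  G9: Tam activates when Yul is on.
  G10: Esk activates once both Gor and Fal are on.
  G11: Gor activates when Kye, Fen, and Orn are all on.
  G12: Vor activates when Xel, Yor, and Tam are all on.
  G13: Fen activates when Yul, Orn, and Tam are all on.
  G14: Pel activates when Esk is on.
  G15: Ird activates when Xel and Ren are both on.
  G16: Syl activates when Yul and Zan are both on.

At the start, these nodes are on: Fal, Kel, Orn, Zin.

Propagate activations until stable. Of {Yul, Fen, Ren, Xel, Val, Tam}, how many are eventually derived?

6

G5: Fal and Kel on → Yul on.
Yul is on, so Tam activates (G9).
Yul, Orn, and Tam are on, so Fen activates (G13).
G8: Fen and Yul on → Val on.
Val and Tam are on, so Ren activates (G4).
G6: Val on → Xel on.
Yul: reached.
Fen: reached.
Ren: reached.
Xel: reached.
Val: reached.
Tam: reached.
All 6 are reached.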